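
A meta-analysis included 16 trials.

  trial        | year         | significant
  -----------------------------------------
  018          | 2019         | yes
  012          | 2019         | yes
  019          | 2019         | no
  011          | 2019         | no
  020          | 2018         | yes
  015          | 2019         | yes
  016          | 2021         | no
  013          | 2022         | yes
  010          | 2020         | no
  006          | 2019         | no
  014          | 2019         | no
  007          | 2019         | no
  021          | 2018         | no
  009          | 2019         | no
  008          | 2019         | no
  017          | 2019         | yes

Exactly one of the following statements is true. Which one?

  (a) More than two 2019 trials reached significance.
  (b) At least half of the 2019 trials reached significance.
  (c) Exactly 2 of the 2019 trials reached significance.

|A| = 11, |A ∩ B| = 4, |A ∖ B| = 7.
(a) requires |A ∩ B| > 2: true.
(b) requires |A ∩ B| ≥ |A ∖ B|: false.
(c) requires |A ∩ B| = 2: false.

(a)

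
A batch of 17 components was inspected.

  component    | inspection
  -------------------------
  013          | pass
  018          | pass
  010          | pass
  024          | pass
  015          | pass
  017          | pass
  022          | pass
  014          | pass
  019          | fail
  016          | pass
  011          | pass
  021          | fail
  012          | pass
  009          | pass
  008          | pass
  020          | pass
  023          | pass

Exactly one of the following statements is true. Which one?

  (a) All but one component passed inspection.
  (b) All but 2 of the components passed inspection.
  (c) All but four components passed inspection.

|A| = 17, |A ∩ B| = 15, |A ∖ B| = 2.
(a) requires |A ∖ B| = 1: false.
(b) requires |A ∖ B| = 2: true.
(c) requires |A ∖ B| = 4: false.

(b)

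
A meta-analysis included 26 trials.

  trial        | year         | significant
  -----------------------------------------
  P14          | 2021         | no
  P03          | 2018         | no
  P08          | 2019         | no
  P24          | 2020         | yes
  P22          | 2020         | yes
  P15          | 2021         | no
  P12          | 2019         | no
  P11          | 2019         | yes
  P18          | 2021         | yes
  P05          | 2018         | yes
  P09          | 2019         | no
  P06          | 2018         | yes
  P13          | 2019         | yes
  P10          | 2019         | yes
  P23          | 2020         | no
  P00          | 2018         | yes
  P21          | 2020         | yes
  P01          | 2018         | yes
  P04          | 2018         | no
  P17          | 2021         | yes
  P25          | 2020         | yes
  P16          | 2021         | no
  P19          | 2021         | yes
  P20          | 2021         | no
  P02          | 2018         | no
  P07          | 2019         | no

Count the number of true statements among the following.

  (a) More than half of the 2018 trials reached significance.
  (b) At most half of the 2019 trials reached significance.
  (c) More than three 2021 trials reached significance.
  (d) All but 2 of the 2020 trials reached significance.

(a) 2018: |A| = 7, |A ∩ B| = 4; needs |A ∩ B| > |A ∖ B| — true.
(b) 2019: |A| = 7, |A ∩ B| = 3; needs |A ∩ B| ≤ |A ∖ B| — true.
(c) 2021: |A| = 7, |A ∩ B| = 3; needs |A ∩ B| > 3 — false.
(d) 2020: |A| = 5, |A ∩ B| = 4; needs |A ∖ B| = 2 — false.

2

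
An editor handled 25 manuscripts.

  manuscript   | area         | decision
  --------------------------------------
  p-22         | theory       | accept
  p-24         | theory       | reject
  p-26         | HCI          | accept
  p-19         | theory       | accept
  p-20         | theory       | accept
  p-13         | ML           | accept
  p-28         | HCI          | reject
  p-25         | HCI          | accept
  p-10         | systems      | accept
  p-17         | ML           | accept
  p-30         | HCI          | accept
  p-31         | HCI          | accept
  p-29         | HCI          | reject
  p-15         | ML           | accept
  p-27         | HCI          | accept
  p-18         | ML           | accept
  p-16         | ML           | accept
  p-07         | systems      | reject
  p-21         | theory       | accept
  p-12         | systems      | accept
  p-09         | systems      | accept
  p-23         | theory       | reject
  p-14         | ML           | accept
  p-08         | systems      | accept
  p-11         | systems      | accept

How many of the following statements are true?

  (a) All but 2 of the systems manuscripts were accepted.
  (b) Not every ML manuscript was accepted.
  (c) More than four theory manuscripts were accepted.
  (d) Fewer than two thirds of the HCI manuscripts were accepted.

0

(a) systems: |A| = 6, |A ∩ B| = 5; needs |A ∖ B| = 2 — false.
(b) ML: |A| = 6, |A ∩ B| = 6; needs A ⊄ B (|A ∖ B| ≥ 1) — false.
(c) theory: |A| = 6, |A ∩ B| = 4; needs |A ∩ B| > 4 — false.
(d) HCI: |A| = 7, |A ∩ B| = 5; needs |A ∩ B| / |A| < 2/3 — false.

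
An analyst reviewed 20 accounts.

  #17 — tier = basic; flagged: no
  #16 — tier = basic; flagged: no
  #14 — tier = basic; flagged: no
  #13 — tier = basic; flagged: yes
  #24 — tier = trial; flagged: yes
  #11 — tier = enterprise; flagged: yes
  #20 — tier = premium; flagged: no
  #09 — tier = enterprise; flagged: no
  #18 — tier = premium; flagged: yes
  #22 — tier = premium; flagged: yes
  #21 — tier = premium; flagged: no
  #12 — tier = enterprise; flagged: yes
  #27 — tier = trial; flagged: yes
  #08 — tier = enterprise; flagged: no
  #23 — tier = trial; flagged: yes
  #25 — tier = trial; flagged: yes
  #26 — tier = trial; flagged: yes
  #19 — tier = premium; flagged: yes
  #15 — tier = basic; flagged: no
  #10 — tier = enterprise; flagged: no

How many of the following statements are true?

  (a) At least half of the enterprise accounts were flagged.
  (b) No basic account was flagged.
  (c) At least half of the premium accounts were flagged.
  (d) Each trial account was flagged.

(a) enterprise: |A| = 5, |A ∩ B| = 2; needs |A ∩ B| ≥ |A ∖ B| — false.
(b) basic: |A| = 5, |A ∩ B| = 1; needs A ∩ B = ∅ (|A ∩ B| = 0) — false.
(c) premium: |A| = 5, |A ∩ B| = 3; needs |A ∩ B| ≥ |A ∖ B| — true.
(d) trial: |A| = 5, |A ∩ B| = 5; needs A ⊆ B, i.e. every element of A is in B (|A ∖ B| = 0) — true.

2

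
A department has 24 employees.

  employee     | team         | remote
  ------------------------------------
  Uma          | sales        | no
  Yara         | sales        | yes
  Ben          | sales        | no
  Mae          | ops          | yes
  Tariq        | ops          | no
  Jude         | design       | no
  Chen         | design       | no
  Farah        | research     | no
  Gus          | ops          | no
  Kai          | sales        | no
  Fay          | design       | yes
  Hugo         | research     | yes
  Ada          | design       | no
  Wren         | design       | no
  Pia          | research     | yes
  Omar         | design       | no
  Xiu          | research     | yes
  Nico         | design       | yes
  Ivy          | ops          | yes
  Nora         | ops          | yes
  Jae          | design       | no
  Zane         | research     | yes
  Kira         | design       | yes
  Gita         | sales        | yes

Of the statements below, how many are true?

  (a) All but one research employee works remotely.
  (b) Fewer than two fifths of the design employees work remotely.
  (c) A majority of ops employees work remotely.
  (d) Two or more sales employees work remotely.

4

(a) research: |A| = 5, |A ∩ B| = 4; needs |A ∖ B| = 1 — true.
(b) design: |A| = 9, |A ∩ B| = 3; needs |A ∩ B| / |A| < 2/5 — true.
(c) ops: |A| = 5, |A ∩ B| = 3; needs |A ∩ B| > |A ∖ B| — true.
(d) sales: |A| = 5, |A ∩ B| = 2; needs |A ∩ B| ≥ 2 — true.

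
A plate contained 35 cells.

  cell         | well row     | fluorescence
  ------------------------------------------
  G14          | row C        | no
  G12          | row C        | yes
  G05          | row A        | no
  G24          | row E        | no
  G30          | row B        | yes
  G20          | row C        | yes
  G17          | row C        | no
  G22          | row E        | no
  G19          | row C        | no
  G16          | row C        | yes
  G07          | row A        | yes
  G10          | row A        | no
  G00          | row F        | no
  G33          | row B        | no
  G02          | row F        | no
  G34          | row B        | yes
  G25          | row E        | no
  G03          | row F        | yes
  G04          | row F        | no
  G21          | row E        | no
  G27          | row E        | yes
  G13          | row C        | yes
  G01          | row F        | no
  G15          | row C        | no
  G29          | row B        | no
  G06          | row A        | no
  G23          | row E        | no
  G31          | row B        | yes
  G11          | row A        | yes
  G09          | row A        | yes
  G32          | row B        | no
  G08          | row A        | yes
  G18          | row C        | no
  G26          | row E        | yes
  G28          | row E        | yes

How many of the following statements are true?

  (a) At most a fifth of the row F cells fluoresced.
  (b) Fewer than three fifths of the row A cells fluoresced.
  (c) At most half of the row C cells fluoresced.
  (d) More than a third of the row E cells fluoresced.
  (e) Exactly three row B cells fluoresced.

5

(a) row F: |A| = 5, |A ∩ B| = 1; needs |A ∩ B| / |A| ≤ 1/5 — true.
(b) row A: |A| = 7, |A ∩ B| = 4; needs |A ∩ B| / |A| < 3/5 — true.
(c) row C: |A| = 9, |A ∩ B| = 4; needs |A ∩ B| ≤ |A ∖ B| — true.
(d) row E: |A| = 8, |A ∩ B| = 3; needs |A ∩ B| / |A| > 1/3 — true.
(e) row B: |A| = 6, |A ∩ B| = 3; needs |A ∩ B| = 3 — true.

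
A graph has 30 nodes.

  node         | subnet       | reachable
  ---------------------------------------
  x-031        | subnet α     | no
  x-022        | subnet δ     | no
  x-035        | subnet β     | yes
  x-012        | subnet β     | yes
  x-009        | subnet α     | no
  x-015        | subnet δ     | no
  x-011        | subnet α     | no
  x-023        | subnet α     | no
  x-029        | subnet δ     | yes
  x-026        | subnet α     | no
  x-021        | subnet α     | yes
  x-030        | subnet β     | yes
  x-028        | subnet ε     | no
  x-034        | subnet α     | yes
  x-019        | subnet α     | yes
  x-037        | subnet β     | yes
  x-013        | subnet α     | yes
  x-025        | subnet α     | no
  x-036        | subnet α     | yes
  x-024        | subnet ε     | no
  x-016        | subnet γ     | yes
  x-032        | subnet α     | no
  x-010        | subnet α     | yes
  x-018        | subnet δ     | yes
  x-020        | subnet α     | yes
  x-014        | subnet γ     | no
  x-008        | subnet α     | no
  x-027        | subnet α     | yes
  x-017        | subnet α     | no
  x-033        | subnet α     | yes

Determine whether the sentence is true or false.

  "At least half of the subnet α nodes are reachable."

Truth condition: |A ∩ B| ≥ |A ∖ B|.
|A| = 18, |A ∩ B| = 9, |A ∖ B| = 9.
9 = 9, so the statement is true.

True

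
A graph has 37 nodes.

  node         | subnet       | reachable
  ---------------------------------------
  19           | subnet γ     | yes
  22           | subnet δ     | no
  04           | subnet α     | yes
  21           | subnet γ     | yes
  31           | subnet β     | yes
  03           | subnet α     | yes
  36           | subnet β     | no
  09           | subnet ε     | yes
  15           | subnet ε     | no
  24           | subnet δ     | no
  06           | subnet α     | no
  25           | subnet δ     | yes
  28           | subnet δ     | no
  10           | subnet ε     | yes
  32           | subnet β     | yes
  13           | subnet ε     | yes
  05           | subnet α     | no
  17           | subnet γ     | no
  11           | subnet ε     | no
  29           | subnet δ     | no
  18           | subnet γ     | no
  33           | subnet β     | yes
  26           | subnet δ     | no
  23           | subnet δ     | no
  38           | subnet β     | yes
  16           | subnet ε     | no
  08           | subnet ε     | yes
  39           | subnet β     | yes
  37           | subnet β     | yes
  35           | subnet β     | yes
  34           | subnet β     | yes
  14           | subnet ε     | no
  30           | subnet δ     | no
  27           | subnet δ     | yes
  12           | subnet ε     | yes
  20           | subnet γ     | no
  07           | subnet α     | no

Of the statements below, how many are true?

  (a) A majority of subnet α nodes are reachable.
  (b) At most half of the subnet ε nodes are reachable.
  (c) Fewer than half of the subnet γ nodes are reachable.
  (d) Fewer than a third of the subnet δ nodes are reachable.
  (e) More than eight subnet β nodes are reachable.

2

(a) subnet α: |A| = 5, |A ∩ B| = 2; needs |A ∩ B| > |A ∖ B| — false.
(b) subnet ε: |A| = 9, |A ∩ B| = 5; needs |A ∩ B| ≤ |A ∖ B| — false.
(c) subnet γ: |A| = 5, |A ∩ B| = 2; needs |A ∩ B| < |A ∖ B| — true.
(d) subnet δ: |A| = 9, |A ∩ B| = 2; needs |A ∩ B| / |A| < 1/3 — true.
(e) subnet β: |A| = 9, |A ∩ B| = 8; needs |A ∩ B| > 8 — false.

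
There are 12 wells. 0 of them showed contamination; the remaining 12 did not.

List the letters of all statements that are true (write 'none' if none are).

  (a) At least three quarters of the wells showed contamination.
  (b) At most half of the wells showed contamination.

(b)

|A| = 12, |A ∩ B| = 0, |A ∖ B| = 12.
(a) |A ∩ B| / |A| ≥ 3/4: fails.
(b) |A ∩ B| ≤ |A ∖ B|: holds.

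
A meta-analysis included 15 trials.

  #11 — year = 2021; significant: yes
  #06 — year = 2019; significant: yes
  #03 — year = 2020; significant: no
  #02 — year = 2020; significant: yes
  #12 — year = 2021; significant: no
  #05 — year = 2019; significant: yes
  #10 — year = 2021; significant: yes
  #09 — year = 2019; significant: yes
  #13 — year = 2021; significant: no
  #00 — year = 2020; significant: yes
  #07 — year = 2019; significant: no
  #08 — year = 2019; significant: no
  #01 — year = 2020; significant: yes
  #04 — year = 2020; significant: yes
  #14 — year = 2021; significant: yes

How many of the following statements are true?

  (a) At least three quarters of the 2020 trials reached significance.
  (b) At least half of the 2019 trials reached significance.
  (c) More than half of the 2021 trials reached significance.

3

(a) 2020: |A| = 5, |A ∩ B| = 4; needs |A ∩ B| / |A| ≥ 3/4 — true.
(b) 2019: |A| = 5, |A ∩ B| = 3; needs |A ∩ B| ≥ |A ∖ B| — true.
(c) 2021: |A| = 5, |A ∩ B| = 3; needs |A ∩ B| > |A ∖ B| — true.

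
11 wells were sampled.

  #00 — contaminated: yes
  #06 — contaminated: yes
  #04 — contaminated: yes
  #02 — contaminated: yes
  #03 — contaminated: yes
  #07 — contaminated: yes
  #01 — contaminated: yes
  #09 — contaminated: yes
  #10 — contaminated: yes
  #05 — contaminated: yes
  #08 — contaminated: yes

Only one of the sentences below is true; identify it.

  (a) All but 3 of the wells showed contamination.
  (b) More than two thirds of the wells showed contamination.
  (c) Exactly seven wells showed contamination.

(b)

|A| = 11, |A ∩ B| = 11, |A ∖ B| = 0.
(a) requires |A ∖ B| = 3: false.
(b) requires |A ∩ B| / |A| > 2/3: true.
(c) requires |A ∩ B| = 7: false.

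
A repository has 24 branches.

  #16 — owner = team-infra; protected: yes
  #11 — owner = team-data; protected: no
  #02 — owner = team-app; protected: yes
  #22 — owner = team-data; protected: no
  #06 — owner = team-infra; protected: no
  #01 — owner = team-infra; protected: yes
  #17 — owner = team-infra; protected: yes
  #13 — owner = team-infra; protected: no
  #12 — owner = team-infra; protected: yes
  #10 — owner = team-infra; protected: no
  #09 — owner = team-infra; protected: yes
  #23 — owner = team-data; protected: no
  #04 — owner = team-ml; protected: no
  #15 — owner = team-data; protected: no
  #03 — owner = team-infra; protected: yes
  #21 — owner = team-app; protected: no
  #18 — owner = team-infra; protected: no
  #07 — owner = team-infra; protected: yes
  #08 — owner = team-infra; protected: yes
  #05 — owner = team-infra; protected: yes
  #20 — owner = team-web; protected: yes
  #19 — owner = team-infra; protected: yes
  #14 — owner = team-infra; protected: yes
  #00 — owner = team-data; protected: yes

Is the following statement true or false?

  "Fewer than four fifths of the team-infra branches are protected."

True

Truth condition: |A ∩ B| / |A| < 4/5.
|A| = 15, |A ∩ B| = 11, |A ∖ B| = 4.
|A ∩ B|/|A| = 11/15, so the statement is true.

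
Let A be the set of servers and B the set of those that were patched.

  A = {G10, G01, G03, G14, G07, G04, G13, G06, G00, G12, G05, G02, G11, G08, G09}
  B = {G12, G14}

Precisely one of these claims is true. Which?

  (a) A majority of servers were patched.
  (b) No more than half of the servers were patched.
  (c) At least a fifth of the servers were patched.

|A| = 15, |A ∩ B| = 2, |A ∖ B| = 13.
(a) requires |A ∩ B| > |A ∖ B|: false.
(b) requires |A ∩ B| ≤ |A ∖ B|: true.
(c) requires |A ∩ B| / |A| ≥ 1/5: false.

(b)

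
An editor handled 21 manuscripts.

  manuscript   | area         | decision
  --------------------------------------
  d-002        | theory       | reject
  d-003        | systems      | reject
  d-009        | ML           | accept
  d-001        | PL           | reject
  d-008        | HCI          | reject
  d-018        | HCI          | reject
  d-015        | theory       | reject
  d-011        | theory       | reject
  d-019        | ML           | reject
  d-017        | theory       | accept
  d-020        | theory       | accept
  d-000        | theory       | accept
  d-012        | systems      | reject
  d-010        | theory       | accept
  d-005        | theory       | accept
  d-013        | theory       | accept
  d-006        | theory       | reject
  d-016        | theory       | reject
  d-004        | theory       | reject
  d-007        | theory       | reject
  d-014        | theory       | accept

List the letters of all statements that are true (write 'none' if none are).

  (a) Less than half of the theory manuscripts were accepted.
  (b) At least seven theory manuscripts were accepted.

|A| = 14, |A ∩ B| = 7, |A ∖ B| = 7.
(a) |A ∩ B| < |A ∖ B|: fails.
(b) |A ∩ B| ≥ 7: holds.

(b)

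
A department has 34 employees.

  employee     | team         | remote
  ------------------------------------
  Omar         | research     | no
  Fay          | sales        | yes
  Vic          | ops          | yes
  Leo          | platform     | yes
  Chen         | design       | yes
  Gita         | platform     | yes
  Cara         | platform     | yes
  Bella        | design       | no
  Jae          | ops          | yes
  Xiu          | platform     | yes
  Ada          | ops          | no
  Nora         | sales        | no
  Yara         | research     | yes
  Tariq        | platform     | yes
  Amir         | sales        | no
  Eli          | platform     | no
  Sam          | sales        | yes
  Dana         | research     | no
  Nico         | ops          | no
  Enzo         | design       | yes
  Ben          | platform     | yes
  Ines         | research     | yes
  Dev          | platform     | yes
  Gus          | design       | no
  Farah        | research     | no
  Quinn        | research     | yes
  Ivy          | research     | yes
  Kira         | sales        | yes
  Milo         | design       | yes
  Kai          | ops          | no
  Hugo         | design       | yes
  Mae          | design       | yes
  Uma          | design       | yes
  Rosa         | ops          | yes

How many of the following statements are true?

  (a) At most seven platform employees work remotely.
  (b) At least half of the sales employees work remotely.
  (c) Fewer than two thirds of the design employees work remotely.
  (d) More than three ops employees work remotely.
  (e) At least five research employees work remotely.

2

(a) platform: |A| = 8, |A ∩ B| = 7; needs |A ∩ B| ≤ 7 — true.
(b) sales: |A| = 5, |A ∩ B| = 3; needs |A ∩ B| ≥ |A ∖ B| — true.
(c) design: |A| = 8, |A ∩ B| = 6; needs |A ∩ B| / |A| < 2/3 — false.
(d) ops: |A| = 6, |A ∩ B| = 3; needs |A ∩ B| > 3 — false.
(e) research: |A| = 7, |A ∩ B| = 4; needs |A ∩ B| ≥ 5 — false.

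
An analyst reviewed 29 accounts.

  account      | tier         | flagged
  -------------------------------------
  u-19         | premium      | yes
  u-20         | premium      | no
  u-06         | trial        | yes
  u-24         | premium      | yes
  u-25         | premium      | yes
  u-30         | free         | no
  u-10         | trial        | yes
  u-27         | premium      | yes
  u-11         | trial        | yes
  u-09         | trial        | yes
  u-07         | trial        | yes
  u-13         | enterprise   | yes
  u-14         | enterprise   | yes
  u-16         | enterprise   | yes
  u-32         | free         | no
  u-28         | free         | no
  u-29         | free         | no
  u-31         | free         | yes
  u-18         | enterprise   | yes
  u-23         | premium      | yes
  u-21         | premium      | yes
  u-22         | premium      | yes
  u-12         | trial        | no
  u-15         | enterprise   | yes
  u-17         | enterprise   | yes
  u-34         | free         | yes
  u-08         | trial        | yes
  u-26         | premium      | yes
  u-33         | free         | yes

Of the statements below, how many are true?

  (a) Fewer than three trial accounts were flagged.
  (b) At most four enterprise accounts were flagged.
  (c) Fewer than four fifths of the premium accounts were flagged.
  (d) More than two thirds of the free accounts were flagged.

(a) trial: |A| = 7, |A ∩ B| = 6; needs |A ∩ B| < 3 — false.
(b) enterprise: |A| = 6, |A ∩ B| = 6; needs |A ∩ B| ≤ 4 — false.
(c) premium: |A| = 9, |A ∩ B| = 8; needs |A ∩ B| / |A| < 4/5 — false.
(d) free: |A| = 7, |A ∩ B| = 3; needs |A ∩ B| / |A| > 2/3 — false.

0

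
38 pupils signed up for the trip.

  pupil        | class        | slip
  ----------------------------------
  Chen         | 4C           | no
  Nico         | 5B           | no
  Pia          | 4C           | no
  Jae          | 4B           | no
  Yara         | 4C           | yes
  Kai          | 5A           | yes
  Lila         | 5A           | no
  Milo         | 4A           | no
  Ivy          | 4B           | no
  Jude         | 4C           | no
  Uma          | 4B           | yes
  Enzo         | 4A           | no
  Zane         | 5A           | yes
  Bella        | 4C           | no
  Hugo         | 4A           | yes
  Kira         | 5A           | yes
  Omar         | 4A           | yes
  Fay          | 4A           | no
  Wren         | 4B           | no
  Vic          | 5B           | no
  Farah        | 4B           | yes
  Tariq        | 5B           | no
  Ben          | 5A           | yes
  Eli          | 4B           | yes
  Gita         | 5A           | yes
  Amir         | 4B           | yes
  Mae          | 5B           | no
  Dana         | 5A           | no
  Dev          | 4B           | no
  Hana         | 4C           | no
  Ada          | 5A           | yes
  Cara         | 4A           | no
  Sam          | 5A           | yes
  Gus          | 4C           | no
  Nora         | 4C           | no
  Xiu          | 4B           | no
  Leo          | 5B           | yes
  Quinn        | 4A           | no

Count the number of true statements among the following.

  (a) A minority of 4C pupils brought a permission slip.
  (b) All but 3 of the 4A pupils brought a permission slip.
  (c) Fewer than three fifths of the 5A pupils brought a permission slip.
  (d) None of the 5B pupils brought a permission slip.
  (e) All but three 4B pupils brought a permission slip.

(a) 4C: |A| = 8, |A ∩ B| = 1; needs |A ∩ B| < |A ∖ B| — true.
(b) 4A: |A| = 7, |A ∩ B| = 2; needs |A ∖ B| = 3 — false.
(c) 5A: |A| = 9, |A ∩ B| = 7; needs |A ∩ B| / |A| < 3/5 — false.
(d) 5B: |A| = 5, |A ∩ B| = 1; needs A ∩ B = ∅ (|A ∩ B| = 0) — false.
(e) 4B: |A| = 9, |A ∩ B| = 4; needs |A ∖ B| = 3 — false.

1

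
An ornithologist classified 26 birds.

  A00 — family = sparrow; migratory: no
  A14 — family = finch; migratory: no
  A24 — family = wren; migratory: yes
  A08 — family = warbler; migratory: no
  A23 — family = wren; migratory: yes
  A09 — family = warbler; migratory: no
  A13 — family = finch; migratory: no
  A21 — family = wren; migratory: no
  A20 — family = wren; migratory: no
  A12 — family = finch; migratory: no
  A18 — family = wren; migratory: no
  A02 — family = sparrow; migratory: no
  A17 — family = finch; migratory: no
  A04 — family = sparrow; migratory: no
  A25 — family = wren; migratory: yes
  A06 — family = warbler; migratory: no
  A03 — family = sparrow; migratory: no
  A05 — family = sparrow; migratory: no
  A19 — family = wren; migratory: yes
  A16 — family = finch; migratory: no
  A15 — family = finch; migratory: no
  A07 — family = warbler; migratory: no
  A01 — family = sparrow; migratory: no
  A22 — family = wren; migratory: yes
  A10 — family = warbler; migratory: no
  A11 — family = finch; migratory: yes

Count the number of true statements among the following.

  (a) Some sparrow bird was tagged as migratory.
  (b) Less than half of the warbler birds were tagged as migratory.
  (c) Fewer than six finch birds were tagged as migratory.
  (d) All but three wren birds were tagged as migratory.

(a) sparrow: |A| = 6, |A ∩ B| = 0; needs A ∩ B ≠ ∅ (|A ∩ B| ≥ 1) — false.
(b) warbler: |A| = 5, |A ∩ B| = 0; needs |A ∩ B| < |A ∖ B| — true.
(c) finch: |A| = 7, |A ∩ B| = 1; needs |A ∩ B| < 6 — true.
(d) wren: |A| = 8, |A ∩ B| = 5; needs |A ∖ B| = 3 — true.

3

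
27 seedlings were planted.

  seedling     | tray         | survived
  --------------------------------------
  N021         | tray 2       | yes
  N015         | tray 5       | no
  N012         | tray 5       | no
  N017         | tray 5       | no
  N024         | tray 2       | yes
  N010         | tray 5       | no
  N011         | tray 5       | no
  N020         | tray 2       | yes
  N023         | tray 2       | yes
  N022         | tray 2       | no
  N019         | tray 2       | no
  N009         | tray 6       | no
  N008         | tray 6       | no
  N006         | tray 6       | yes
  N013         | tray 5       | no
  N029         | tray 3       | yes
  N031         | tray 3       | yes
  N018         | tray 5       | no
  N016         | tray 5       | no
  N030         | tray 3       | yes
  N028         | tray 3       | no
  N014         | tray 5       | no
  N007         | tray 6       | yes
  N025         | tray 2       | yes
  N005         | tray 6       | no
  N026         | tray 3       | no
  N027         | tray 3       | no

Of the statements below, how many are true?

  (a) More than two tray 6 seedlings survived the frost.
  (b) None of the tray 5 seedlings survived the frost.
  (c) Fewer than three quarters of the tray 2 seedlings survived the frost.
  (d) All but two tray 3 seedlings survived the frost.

2

(a) tray 6: |A| = 5, |A ∩ B| = 2; needs |A ∩ B| > 2 — false.
(b) tray 5: |A| = 9, |A ∩ B| = 0; needs A ∩ B = ∅ (|A ∩ B| = 0) — true.
(c) tray 2: |A| = 7, |A ∩ B| = 5; needs |A ∩ B| / |A| < 3/4 — true.
(d) tray 3: |A| = 6, |A ∩ B| = 3; needs |A ∖ B| = 2 — false.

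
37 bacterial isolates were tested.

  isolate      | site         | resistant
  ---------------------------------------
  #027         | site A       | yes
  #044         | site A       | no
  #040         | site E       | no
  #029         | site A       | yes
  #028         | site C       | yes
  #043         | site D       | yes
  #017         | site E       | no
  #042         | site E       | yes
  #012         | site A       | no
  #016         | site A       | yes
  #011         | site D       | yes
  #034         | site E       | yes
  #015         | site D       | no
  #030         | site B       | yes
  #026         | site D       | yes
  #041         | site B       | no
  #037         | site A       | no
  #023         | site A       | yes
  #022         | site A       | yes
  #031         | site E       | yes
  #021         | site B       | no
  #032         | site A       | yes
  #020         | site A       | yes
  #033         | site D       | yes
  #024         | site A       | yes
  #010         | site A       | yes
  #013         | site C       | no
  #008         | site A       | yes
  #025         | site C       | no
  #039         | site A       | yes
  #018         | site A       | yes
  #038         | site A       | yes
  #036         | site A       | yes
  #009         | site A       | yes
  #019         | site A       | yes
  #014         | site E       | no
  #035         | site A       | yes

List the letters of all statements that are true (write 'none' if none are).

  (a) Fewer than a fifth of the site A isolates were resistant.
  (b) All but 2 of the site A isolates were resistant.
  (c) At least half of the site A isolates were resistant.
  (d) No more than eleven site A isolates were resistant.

|A| = 20, |A ∩ B| = 17, |A ∖ B| = 3.
(a) |A ∩ B| / |A| < 1/5: fails.
(b) |A ∖ B| = 2: fails.
(c) |A ∩ B| ≥ |A ∖ B|: holds.
(d) |A ∩ B| ≤ 11: fails.

(c)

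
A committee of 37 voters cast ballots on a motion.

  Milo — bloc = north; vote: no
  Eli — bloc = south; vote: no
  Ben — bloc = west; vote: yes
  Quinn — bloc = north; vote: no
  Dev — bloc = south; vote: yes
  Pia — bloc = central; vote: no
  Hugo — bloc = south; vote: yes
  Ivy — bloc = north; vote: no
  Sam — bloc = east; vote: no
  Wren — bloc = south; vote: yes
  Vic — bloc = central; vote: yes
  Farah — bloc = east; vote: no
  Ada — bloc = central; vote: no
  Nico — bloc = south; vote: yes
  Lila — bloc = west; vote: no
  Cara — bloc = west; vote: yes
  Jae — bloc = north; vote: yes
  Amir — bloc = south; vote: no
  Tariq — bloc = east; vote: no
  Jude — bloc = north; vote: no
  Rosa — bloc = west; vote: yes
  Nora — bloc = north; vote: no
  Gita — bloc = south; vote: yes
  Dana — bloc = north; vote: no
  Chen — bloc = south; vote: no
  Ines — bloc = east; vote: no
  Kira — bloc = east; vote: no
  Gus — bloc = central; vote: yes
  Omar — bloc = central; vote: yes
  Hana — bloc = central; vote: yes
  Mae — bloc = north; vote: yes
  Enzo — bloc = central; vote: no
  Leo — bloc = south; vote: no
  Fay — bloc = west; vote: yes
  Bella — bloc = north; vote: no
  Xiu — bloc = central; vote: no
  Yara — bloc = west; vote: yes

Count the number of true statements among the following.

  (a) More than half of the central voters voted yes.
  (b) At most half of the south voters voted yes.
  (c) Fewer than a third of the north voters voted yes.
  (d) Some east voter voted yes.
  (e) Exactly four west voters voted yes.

1

(a) central: |A| = 8, |A ∩ B| = 4; needs |A ∩ B| > |A ∖ B| — false.
(b) south: |A| = 9, |A ∩ B| = 5; needs |A ∩ B| ≤ |A ∖ B| — false.
(c) north: |A| = 9, |A ∩ B| = 2; needs |A ∩ B| / |A| < 1/3 — true.
(d) east: |A| = 5, |A ∩ B| = 0; needs A ∩ B ≠ ∅ (|A ∩ B| ≥ 1) — false.
(e) west: |A| = 6, |A ∩ B| = 5; needs |A ∩ B| = 4 — false.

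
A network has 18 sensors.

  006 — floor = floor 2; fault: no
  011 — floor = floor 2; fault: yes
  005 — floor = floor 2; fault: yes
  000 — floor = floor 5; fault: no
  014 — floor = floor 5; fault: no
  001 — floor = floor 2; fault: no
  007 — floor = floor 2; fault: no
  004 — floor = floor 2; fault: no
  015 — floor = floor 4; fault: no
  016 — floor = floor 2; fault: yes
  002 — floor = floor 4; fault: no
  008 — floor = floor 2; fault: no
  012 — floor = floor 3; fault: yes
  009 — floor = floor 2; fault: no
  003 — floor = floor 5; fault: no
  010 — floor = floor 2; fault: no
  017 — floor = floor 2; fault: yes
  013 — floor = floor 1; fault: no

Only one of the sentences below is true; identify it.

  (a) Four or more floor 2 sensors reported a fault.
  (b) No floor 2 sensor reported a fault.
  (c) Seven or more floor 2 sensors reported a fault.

(a)

|A| = 11, |A ∩ B| = 4, |A ∖ B| = 7.
(a) requires |A ∩ B| ≥ 4: true.
(b) requires A ∩ B = ∅ (|A ∩ B| = 0): false.
(c) requires |A ∩ B| ≥ 7: false.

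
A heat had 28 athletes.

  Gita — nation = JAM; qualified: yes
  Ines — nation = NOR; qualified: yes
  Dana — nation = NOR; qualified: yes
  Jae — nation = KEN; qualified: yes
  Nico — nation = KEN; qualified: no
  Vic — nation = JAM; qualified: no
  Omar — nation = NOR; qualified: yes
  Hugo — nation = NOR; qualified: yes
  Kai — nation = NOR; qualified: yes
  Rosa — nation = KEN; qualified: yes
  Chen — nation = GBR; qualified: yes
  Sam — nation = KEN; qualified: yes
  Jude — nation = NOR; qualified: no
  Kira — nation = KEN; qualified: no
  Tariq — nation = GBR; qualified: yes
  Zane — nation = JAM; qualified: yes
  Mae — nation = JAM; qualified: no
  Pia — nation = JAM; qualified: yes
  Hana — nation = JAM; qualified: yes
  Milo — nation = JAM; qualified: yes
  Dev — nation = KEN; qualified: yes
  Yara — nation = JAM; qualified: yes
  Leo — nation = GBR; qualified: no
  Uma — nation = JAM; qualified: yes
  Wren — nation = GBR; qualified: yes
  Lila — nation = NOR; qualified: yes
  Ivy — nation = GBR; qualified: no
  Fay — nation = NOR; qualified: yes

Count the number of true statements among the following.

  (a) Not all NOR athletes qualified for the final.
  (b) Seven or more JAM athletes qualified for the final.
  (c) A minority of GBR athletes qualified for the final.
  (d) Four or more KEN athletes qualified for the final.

3

(a) NOR: |A| = 8, |A ∩ B| = 7; needs A ⊄ B (|A ∖ B| ≥ 1) — true.
(b) JAM: |A| = 9, |A ∩ B| = 7; needs |A ∩ B| ≥ 7 — true.
(c) GBR: |A| = 5, |A ∩ B| = 3; needs |A ∩ B| < |A ∖ B| — false.
(d) KEN: |A| = 6, |A ∩ B| = 4; needs |A ∩ B| ≥ 4 — true.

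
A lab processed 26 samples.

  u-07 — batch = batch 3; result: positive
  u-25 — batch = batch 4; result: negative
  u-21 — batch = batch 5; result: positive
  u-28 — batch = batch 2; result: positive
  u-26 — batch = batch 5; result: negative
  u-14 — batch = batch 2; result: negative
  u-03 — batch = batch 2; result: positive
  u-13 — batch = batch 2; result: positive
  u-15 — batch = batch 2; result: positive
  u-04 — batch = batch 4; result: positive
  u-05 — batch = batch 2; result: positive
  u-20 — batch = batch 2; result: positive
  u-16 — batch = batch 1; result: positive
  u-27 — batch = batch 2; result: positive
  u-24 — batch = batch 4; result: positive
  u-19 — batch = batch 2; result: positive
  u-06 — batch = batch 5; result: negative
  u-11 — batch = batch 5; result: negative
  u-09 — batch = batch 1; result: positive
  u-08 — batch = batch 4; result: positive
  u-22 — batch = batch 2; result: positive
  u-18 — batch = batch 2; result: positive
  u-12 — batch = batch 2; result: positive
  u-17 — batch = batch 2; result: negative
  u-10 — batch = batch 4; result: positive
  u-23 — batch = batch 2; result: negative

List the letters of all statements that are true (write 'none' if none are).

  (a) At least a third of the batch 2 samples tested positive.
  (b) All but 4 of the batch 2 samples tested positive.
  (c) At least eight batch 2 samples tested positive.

(a), (c)

|A| = 14, |A ∩ B| = 11, |A ∖ B| = 3.
(a) |A ∩ B| / |A| ≥ 1/3: holds.
(b) |A ∖ B| = 4: fails.
(c) |A ∩ B| ≥ 8: holds.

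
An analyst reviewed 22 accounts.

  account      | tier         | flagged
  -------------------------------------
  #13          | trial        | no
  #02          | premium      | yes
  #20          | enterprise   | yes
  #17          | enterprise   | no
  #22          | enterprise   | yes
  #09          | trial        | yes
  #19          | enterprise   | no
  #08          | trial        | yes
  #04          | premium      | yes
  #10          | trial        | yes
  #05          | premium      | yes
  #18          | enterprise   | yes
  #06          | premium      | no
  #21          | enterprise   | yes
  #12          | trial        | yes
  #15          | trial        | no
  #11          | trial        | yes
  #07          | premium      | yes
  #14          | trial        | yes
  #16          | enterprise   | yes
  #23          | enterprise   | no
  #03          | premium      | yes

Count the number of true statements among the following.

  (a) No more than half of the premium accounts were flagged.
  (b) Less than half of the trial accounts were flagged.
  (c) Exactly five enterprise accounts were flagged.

(a) premium: |A| = 6, |A ∩ B| = 5; needs |A ∩ B| ≤ |A ∖ B| — false.
(b) trial: |A| = 8, |A ∩ B| = 6; needs |A ∩ B| < |A ∖ B| — false.
(c) enterprise: |A| = 8, |A ∩ B| = 5; needs |A ∩ B| = 5 — true.

1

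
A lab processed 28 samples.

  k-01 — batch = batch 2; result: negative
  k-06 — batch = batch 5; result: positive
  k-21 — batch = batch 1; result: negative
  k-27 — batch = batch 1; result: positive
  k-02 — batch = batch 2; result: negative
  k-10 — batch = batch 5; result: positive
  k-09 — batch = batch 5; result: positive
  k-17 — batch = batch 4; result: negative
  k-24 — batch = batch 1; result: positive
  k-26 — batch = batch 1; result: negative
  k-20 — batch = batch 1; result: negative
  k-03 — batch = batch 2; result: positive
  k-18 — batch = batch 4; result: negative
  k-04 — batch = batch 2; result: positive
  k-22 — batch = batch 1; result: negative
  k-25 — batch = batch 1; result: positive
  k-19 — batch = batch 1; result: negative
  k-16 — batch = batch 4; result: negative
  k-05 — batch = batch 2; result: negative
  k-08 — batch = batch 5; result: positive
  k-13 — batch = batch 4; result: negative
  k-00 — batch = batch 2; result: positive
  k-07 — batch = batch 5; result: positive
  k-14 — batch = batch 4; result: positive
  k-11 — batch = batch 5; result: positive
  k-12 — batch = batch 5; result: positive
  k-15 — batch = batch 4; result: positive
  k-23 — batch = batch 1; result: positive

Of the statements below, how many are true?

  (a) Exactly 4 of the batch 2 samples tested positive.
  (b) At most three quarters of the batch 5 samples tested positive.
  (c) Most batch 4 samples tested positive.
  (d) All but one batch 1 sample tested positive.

(a) batch 2: |A| = 6, |A ∩ B| = 3; needs |A ∩ B| = 4 — false.
(b) batch 5: |A| = 7, |A ∩ B| = 7; needs |A ∩ B| / |A| ≤ 3/4 — false.
(c) batch 4: |A| = 6, |A ∩ B| = 2; needs |A ∩ B| > |A ∖ B| — false.
(d) batch 1: |A| = 9, |A ∩ B| = 4; needs |A ∖ B| = 1 — false.

0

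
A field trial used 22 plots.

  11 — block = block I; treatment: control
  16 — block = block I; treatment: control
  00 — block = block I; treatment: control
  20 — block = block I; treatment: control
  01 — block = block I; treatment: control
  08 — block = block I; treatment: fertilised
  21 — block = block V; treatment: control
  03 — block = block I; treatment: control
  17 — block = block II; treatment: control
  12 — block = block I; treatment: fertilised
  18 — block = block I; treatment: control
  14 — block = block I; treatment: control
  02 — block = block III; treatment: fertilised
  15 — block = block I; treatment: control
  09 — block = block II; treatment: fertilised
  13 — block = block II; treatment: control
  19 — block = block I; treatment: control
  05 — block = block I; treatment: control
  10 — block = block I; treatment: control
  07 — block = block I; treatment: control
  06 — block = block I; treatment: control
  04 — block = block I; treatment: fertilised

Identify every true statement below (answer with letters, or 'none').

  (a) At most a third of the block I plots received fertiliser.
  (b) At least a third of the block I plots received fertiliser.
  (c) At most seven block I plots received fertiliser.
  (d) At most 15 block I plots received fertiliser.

(a), (c), (d)

|A| = 17, |A ∩ B| = 3, |A ∖ B| = 14.
(a) |A ∩ B| / |A| ≤ 1/3: holds.
(b) |A ∩ B| / |A| ≥ 1/3: fails.
(c) |A ∩ B| ≤ 7: holds.
(d) |A ∩ B| ≤ 15: holds.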